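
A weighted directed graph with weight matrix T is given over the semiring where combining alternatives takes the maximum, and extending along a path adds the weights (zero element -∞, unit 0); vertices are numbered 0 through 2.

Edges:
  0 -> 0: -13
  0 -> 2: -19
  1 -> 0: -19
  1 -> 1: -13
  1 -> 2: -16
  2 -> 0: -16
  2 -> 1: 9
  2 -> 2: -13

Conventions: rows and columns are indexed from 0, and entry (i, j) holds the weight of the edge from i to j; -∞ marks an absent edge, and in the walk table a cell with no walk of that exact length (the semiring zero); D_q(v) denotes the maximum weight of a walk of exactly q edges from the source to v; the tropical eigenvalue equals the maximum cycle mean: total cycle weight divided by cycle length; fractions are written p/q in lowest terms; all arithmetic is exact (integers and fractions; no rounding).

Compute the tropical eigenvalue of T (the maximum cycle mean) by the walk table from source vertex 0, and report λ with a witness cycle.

q=0: [0, -∞, -∞]
q=1: [-13, -∞, -19]
q=2: [-26, -10, -32]
q=3: [-29, -23, -26]
Optimal cycle mean attained by: cycle 1->2->1, total (-16) + 9, length 2.
Answer: λ = -7/2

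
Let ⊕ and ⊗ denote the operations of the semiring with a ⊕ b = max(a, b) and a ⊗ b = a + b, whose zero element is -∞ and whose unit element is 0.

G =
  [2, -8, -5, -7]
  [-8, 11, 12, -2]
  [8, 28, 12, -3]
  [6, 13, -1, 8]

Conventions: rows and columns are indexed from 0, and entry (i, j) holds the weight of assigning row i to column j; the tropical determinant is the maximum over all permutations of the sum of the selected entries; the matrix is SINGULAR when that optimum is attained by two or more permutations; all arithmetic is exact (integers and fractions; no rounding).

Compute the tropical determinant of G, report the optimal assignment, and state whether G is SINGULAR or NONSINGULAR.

σ = (0, 1, 2, 3): 2 + 11 + 12 + 8 = 33
σ = (0, 1, 3, 2): 2 + 11 + (-3) + (-1) = 9
σ = (0, 2, 1, 3): 2 + 12 + 28 + 8 = 50
σ = (0, 2, 3, 1): 2 + 12 + (-3) + 13 = 24
σ = (0, 3, 1, 2): 2 + (-2) + 28 + (-1) = 27
σ = (0, 3, 2, 1): 2 + (-2) + 12 + 13 = 25
σ = (1, 0, 2, 3): (-8) + (-8) + 12 + 8 = 4
σ = (1, 0, 3, 2): (-8) + (-8) + (-3) + (-1) = -20
σ = (1, 2, 0, 3): (-8) + 12 + 8 + 8 = 20
σ = (1, 2, 3, 0): (-8) + 12 + (-3) + 6 = 7
σ = (1, 3, 0, 2): (-8) + (-2) + 8 + (-1) = -3
σ = (1, 3, 2, 0): (-8) + (-2) + 12 + 6 = 8
σ = (2, 0, 1, 3): (-5) + (-8) + 28 + 8 = 23
σ = (2, 0, 3, 1): (-5) + (-8) + (-3) + 13 = -3
σ = (2, 1, 0, 3): (-5) + 11 + 8 + 8 = 22
σ = (2, 1, 3, 0): (-5) + 11 + (-3) + 6 = 9
σ = (2, 3, 0, 1): (-5) + (-2) + 8 + 13 = 14
σ = (2, 3, 1, 0): (-5) + (-2) + 28 + 6 = 27
σ = (3, 0, 1, 2): (-7) + (-8) + 28 + (-1) = 12
σ = (3, 0, 2, 1): (-7) + (-8) + 12 + 13 = 10
σ = (3, 1, 0, 2): (-7) + 11 + 8 + (-1) = 11
σ = (3, 1, 2, 0): (-7) + 11 + 12 + 6 = 22
σ = (3, 2, 0, 1): (-7) + 12 + 8 + 13 = 26
σ = (3, 2, 1, 0): (-7) + 12 + 28 + 6 = 39
Optimal value attained by: σ = (0, 2, 1, 3).
Answer: det⊕(G) = 50; verdict: NONSINGULAR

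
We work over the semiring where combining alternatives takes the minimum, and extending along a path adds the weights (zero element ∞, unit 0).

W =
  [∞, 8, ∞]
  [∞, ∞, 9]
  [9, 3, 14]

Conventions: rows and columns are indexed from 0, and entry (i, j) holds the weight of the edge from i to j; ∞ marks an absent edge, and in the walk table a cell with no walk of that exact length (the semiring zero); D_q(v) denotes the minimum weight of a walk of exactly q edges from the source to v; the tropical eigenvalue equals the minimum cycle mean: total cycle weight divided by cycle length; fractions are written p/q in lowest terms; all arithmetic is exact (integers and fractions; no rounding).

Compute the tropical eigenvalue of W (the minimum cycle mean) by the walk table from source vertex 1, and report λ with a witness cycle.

q=0: [∞, 0, ∞]
q=1: [∞, ∞, 9]
q=2: [18, 12, 23]
q=3: [32, 26, 21]
Optimal cycle mean attained by: cycle 1->2->1, total 9 + 3, length 2.
Answer: λ = 6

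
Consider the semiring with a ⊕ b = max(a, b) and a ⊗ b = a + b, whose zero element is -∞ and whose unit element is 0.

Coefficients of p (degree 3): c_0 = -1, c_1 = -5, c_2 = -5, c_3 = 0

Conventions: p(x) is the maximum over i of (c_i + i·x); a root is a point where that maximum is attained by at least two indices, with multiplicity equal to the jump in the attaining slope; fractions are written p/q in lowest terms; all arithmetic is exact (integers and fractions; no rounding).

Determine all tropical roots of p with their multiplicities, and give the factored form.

hull edge (i=0, c=-1) to (i=3, c=0): slope 1/3, span 3
Factored form: p(x) = 0 ⊗ (x ⊕ (-1/3)) ⊗ (x ⊕ (-1/3)) ⊗ (x ⊕ (-1/3))
Answer: roots = -1/3 (mult 3)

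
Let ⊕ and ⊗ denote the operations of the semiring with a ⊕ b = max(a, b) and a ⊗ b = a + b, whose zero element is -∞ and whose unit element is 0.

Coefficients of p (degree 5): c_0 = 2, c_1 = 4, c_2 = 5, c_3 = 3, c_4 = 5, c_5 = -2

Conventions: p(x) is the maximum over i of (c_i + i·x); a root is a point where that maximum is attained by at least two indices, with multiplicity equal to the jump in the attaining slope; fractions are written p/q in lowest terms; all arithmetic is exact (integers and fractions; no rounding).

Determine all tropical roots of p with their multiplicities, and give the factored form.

hull edge (i=0, c=2) to (i=1, c=4): slope 2, span 1
hull edge (i=1, c=4) to (i=2, c=5): slope 1, span 1
hull edge (i=2, c=5) to (i=4, c=5): slope 0, span 2
hull edge (i=4, c=5) to (i=5, c=-2): slope -7, span 1
Factored form: p(x) = -2 ⊗ (x ⊕ (-2)) ⊗ (x ⊕ (-1)) ⊗ (x ⊕ 0) ⊗ (x ⊕ 0) ⊗ (x ⊕ 7)
Answer: roots = -2 (mult 1), -1 (mult 1), 0 (mult 2), 7 (mult 1)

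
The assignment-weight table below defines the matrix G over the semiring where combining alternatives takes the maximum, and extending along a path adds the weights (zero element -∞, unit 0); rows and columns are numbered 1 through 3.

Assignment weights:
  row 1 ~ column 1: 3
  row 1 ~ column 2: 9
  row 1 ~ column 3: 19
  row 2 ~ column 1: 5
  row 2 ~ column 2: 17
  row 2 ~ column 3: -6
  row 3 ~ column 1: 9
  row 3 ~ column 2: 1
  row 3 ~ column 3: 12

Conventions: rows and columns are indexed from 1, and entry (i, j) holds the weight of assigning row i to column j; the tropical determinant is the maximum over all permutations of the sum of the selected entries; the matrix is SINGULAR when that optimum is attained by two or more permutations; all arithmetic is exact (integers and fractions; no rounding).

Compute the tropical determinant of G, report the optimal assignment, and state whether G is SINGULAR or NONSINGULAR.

σ = (1, 2, 3): 3 + 17 + 12 = 32
σ = (1, 3, 2): 3 + (-6) + 1 = -2
σ = (2, 1, 3): 9 + 5 + 12 = 26
σ = (2, 3, 1): 9 + (-6) + 9 = 12
σ = (3, 1, 2): 19 + 5 + 1 = 25
σ = (3, 2, 1): 19 + 17 + 9 = 45
Optimal value attained by: σ = (3, 2, 1).
Answer: det⊕(G) = 45; verdict: NONSINGULAR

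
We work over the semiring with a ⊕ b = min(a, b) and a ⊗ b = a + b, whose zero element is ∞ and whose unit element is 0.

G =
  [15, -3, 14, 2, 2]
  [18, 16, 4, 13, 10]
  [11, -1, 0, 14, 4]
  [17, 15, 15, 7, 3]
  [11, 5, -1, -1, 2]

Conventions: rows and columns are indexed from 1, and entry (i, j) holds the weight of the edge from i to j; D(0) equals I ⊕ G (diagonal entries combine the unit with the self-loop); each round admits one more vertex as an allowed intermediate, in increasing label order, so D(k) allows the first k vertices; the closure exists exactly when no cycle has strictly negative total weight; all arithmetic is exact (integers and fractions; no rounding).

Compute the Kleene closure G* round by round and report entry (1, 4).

D(0):
  [0, -3, 14, 2, 2]
  [18, 0, 4, 13, 10]
  [11, -1, 0, 14, 4]
  [17, 15, 15, 0, 3]
  [11, 5, -1, -1, 0]
D(1):
  [0, -3, 14, 2, 2]
  [18, 0, 4, 13, 10]
  [11, -1, 0, 13, 4]
  [17, 14, 15, 0, 3]
  [11, 5, -1, -1, 0]
D(2):
  [0, -3, 1, 2, 2]
  [18, 0, 4, 13, 10]
  [11, -1, 0, 12, 4]
  [17, 14, 15, 0, 3]
  [11, 5, -1, -1, 0]
D(3):
  [0, -3, 1, 2, 2]
  [15, 0, 4, 13, 8]
  [11, -1, 0, 12, 4]
  [17, 14, 15, 0, 3]
  [10, -2, -1, -1, 0]
D(4):
  [0, -3, 1, 2, 2]
  [15, 0, 4, 13, 8]
  [11, -1, 0, 12, 4]
  [17, 14, 15, 0, 3]
  [10, -2, -1, -1, 0]
D(5):
  [0, -3, 1, 1, 2]
  [15, 0, 4, 7, 8]
  [11, -1, 0, 3, 4]
  [13, 1, 2, 0, 3]
  [10, -2, -1, -1, 0]
Answer: G*[1][4] = 1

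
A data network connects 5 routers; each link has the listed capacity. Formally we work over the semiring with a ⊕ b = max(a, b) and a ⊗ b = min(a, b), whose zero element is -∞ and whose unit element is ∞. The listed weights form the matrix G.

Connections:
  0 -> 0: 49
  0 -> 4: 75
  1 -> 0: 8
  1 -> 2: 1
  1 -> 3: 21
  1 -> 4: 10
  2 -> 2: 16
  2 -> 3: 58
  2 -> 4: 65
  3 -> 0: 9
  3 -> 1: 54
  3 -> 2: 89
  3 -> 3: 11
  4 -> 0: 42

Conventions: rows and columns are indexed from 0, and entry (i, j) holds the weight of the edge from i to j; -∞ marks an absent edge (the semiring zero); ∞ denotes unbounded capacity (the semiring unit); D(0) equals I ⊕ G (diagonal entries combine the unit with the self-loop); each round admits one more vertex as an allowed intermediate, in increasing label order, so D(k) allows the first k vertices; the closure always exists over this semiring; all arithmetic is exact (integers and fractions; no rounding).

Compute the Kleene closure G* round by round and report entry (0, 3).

D(0):
  [∞, -∞, -∞, -∞, 75]
  [8, ∞, 1, 21, 10]
  [-∞, -∞, ∞, 58, 65]
  [9, 54, 89, ∞, -∞]
  [42, -∞, -∞, -∞, ∞]
D(1):
  [∞, -∞, -∞, -∞, 75]
  [8, ∞, 1, 21, 10]
  [-∞, -∞, ∞, 58, 65]
  [9, 54, 89, ∞, 9]
  [42, -∞, -∞, -∞, ∞]
D(2):
  [∞, -∞, -∞, -∞, 75]
  [8, ∞, 1, 21, 10]
  [-∞, -∞, ∞, 58, 65]
  [9, 54, 89, ∞, 10]
  [42, -∞, -∞, -∞, ∞]
D(3):
  [∞, -∞, -∞, -∞, 75]
  [8, ∞, 1, 21, 10]
  [-∞, -∞, ∞, 58, 65]
  [9, 54, 89, ∞, 65]
  [42, -∞, -∞, -∞, ∞]
D(4):
  [∞, -∞, -∞, -∞, 75]
  [9, ∞, 21, 21, 21]
  [9, 54, ∞, 58, 65]
  [9, 54, 89, ∞, 65]
  [42, -∞, -∞, -∞, ∞]
D(5):
  [∞, -∞, -∞, -∞, 75]
  [21, ∞, 21, 21, 21]
  [42, 54, ∞, 58, 65]
  [42, 54, 89, ∞, 65]
  [42, -∞, -∞, -∞, ∞]
Answer: G*[0][3] = -∞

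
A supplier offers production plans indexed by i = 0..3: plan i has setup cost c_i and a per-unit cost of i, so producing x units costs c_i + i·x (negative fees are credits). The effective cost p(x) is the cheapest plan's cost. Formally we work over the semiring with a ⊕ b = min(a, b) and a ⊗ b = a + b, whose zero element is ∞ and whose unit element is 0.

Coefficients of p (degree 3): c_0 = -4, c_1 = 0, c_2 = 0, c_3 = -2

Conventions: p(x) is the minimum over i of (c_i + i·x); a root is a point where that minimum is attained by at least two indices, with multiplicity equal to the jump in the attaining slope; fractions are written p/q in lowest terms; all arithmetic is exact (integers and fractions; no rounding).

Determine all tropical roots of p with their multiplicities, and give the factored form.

hull edge (i=0, c=-4) to (i=3, c=-2): slope 2/3, span 3
Factored form: p(x) = -2 ⊗ (x ⊕ (-2/3)) ⊗ (x ⊕ (-2/3)) ⊗ (x ⊕ (-2/3))
Answer: roots = -2/3 (mult 3)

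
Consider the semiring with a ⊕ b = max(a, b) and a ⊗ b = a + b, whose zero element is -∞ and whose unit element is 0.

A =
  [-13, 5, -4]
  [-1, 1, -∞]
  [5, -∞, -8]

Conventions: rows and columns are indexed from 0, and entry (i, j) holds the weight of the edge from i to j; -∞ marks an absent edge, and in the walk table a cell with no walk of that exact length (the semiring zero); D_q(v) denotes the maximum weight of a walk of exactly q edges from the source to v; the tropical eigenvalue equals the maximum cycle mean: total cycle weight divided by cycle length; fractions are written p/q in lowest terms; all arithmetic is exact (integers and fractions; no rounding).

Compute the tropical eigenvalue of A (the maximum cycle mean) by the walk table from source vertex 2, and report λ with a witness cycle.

q=0: [-∞, -∞, 0]
q=1: [5, -∞, -8]
q=2: [-3, 10, 1]
q=3: [9, 11, -7]
Optimal cycle mean attained by: cycle 0->1->0, total 5 + (-1), length 2.
Answer: λ = 2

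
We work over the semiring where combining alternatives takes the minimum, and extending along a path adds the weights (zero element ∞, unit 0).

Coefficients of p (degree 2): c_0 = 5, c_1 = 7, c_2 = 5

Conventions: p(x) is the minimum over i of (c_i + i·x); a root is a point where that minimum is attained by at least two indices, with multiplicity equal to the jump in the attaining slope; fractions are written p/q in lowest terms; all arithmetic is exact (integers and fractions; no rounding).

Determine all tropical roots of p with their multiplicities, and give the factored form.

hull edge (i=0, c=5) to (i=2, c=5): slope 0, span 2
Factored form: p(x) = 5 ⊗ (x ⊕ 0) ⊗ (x ⊕ 0)
Answer: roots = 0 (mult 2)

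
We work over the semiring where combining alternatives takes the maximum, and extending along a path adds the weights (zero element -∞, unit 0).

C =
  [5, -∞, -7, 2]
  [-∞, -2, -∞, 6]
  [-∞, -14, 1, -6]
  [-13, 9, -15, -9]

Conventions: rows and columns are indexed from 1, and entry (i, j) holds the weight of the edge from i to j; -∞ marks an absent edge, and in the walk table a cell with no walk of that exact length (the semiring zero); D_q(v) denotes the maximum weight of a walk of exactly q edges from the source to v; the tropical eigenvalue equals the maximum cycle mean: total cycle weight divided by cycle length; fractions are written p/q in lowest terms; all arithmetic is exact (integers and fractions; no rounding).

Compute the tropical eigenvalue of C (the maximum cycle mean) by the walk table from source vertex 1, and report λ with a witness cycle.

q=0: [0, -∞, -∞, -∞]
q=1: [5, -∞, -7, 2]
q=2: [10, 11, -2, 7]
q=3: [15, 16, 3, 17]
q=4: [20, 26, 8, 22]
Optimal cycle mean attained by: cycle 2->4->2, total 6 + 9, length 2.
Answer: λ = 15/2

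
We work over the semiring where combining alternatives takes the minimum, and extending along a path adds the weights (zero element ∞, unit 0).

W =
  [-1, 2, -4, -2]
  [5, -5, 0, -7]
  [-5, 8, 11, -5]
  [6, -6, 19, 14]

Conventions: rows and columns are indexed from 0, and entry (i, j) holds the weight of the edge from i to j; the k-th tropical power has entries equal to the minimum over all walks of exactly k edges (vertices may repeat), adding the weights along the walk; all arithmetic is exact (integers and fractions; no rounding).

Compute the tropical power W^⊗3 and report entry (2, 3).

W^⊗2:
  [-9, -8, -5, -9]
  [-5, -13, -5, -12]
  [-6, -11, -9, -7]
  [-1, -11, -6, -13]
W^⊗3:
  [-10, -15, -13, -15]
  [-10, -18, -13, -20]
  [-14, -16, -11, -18]
  [-11, -19, -11, -18]
Key observation: the optimum is the walk 2->3->1->3, with weight (-5) + (-6) + (-7) = -18.
Optimal value attained by: walk 2->3->1->3.
Answer: (W^⊗3)[2][3] = -18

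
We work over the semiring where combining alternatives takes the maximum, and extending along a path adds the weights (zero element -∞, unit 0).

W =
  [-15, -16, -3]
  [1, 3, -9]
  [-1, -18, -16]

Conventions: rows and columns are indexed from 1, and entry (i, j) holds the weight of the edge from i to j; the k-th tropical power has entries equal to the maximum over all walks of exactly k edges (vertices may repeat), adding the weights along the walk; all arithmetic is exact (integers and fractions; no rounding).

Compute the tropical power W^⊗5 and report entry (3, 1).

W^⊗2:
  [-4, -13, -18]
  [4, 6, -2]
  [-16, -15, -4]
W^⊗3:
  [-12, -10, -7]
  [7, 9, 1]
  [-5, -12, -19]
W^⊗4:
  [-8, -7, -15]
  [10, 12, 4]
  [-11, -9, -8]
W^⊗5:
  [-6, -4, -11]
  [13, 15, 7]
  [-8, -6, -14]
Key observation: the optimum is the walk 3->2->2->2->2->1, with weight (-18) + 3 + 3 + 3 + 1 = -8.
Optimal value attained by: walk 3->2->2->2->2->1.
Answer: (W^⊗5)[3][1] = -8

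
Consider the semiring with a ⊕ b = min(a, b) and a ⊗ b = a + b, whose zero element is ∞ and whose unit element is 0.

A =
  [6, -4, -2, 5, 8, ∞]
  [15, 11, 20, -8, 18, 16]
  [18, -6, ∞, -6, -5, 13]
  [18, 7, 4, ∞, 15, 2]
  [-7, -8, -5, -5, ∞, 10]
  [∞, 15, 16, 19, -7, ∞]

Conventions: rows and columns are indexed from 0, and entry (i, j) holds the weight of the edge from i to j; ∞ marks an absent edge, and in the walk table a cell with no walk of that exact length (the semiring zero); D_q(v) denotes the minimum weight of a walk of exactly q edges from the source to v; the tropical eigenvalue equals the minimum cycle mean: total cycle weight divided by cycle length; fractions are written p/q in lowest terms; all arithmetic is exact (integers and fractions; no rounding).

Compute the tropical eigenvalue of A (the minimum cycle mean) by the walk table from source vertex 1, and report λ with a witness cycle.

q=0: [∞, 0, ∞, ∞, ∞, ∞]
q=1: [15, 11, 20, -8, 18, 16]
q=2: [10, -1, -4, 3, 7, -6]
q=3: [0, -10, 2, -10, -13, 5]
q=4: [-20, -21, -18, -18, -3, -8]
q=5: [-14, -24, -22, -29, -23, -16]
q=6: [-30, -31, -28, -32, -27, -27]
Optimal cycle mean attained by: cycle 1->3->5->4->1, total (-8) + 2 + (-7) + (-8), length 4.
Answer: λ = -21/4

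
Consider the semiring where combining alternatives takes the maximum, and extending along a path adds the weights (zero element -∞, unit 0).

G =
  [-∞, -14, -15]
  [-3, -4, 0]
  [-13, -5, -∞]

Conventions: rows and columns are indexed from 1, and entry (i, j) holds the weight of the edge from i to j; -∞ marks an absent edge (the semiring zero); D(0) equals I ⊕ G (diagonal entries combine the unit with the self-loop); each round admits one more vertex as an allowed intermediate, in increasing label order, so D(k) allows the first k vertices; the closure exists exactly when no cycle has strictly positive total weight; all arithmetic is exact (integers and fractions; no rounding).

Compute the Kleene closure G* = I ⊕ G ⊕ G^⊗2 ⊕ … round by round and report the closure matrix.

D(0):
  [0, -14, -15]
  [-3, 0, 0]
  [-13, -5, 0]
D(1):
  [0, -14, -15]
  [-3, 0, 0]
  [-13, -5, 0]
D(2):
  [0, -14, -14]
  [-3, 0, 0]
  [-8, -5, 0]
D(3):
  [0, -14, -14]
  [-3, 0, 0]
  [-8, -5, 0]
Answer: G* = [[0, -14, -14], [-3, 0, 0], [-8, -5, 0]]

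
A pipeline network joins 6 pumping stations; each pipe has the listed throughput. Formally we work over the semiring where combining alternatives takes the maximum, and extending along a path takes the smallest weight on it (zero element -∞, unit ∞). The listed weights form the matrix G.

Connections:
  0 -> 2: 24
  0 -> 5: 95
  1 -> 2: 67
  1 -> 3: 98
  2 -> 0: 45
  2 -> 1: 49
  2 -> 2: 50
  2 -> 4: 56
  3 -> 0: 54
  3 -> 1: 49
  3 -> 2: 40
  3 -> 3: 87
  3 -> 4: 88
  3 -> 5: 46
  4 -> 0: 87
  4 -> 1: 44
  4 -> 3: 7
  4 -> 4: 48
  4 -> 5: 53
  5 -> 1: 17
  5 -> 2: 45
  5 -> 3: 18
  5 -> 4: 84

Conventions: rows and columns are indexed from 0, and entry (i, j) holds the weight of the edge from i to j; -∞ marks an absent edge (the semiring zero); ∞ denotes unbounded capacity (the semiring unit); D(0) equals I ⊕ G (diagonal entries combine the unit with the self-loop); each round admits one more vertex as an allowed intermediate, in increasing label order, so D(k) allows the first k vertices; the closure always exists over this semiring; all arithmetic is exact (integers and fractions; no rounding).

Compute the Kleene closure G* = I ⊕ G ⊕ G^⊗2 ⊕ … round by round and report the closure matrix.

D(0):
  [∞, -∞, 24, -∞, -∞, 95]
  [-∞, ∞, 67, 98, -∞, -∞]
  [45, 49, ∞, -∞, 56, -∞]
  [54, 49, 40, ∞, 88, 46]
  [87, 44, -∞, 7, ∞, 53]
  [-∞, 17, 45, 18, 84, ∞]
D(1):
  [∞, -∞, 24, -∞, -∞, 95]
  [-∞, ∞, 67, 98, -∞, -∞]
  [45, 49, ∞, -∞, 56, 45]
  [54, 49, 40, ∞, 88, 54]
  [87, 44, 24, 7, ∞, 87]
  [-∞, 17, 45, 18, 84, ∞]
D(2):
  [∞, -∞, 24, -∞, -∞, 95]
  [-∞, ∞, 67, 98, -∞, -∞]
  [45, 49, ∞, 49, 56, 45]
  [54, 49, 49, ∞, 88, 54]
  [87, 44, 44, 44, ∞, 87]
  [-∞, 17, 45, 18, 84, ∞]
D(3):
  [∞, 24, 24, 24, 24, 95]
  [45, ∞, 67, 98, 56, 45]
  [45, 49, ∞, 49, 56, 45]
  [54, 49, 49, ∞, 88, 54]
  [87, 44, 44, 44, ∞, 87]
  [45, 45, 45, 45, 84, ∞]
D(4):
  [∞, 24, 24, 24, 24, 95]
  [54, ∞, 67, 98, 88, 54]
  [49, 49, ∞, 49, 56, 49]
  [54, 49, 49, ∞, 88, 54]
  [87, 44, 44, 44, ∞, 87]
  [45, 45, 45, 45, 84, ∞]
D(5):
  [∞, 24, 24, 24, 24, 95]
  [87, ∞, 67, 98, 88, 87]
  [56, 49, ∞, 49, 56, 56]
  [87, 49, 49, ∞, 88, 87]
  [87, 44, 44, 44, ∞, 87]
  [84, 45, 45, 45, 84, ∞]
D(6):
  [∞, 45, 45, 45, 84, 95]
  [87, ∞, 67, 98, 88, 87]
  [56, 49, ∞, 49, 56, 56]
  [87, 49, 49, ∞, 88, 87]
  [87, 45, 45, 45, ∞, 87]
  [84, 45, 45, 45, 84, ∞]
Answer: G* = [[∞, 45, 45, 45, 84, 95], [87, ∞, 67, 98, 88, 87], [56, 49, ∞, 49, 56, 56], [87, 49, 49, ∞, 88, 87], [87, 45, 45, 45, ∞, 87], [84, 45, 45, 45, 84, ∞]]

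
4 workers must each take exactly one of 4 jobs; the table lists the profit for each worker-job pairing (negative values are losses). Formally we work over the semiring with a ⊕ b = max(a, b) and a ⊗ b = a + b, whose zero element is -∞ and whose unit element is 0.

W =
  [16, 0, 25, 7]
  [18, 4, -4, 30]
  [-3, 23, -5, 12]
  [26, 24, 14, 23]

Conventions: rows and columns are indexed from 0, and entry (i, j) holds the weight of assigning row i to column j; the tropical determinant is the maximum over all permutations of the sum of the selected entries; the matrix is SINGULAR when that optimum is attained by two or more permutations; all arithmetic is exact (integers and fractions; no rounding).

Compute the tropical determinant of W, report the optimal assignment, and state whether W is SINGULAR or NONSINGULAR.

σ = (0, 1, 2, 3): 16 + 4 + (-5) + 23 = 38
σ = (0, 1, 3, 2): 16 + 4 + 12 + 14 = 46
σ = (0, 2, 1, 3): 16 + (-4) + 23 + 23 = 58
σ = (0, 2, 3, 1): 16 + (-4) + 12 + 24 = 48
σ = (0, 3, 1, 2): 16 + 30 + 23 + 14 = 83
σ = (0, 3, 2, 1): 16 + 30 + (-5) + 24 = 65
σ = (1, 0, 2, 3): 0 + 18 + (-5) + 23 = 36
σ = (1, 0, 3, 2): 0 + 18 + 12 + 14 = 44
σ = (1, 2, 0, 3): 0 + (-4) + (-3) + 23 = 16
σ = (1, 2, 3, 0): 0 + (-4) + 12 + 26 = 34
σ = (1, 3, 0, 2): 0 + 30 + (-3) + 14 = 41
σ = (1, 3, 2, 0): 0 + 30 + (-5) + 26 = 51
σ = (2, 0, 1, 3): 25 + 18 + 23 + 23 = 89
σ = (2, 0, 3, 1): 25 + 18 + 12 + 24 = 79
σ = (2, 1, 0, 3): 25 + 4 + (-3) + 23 = 49
σ = (2, 1, 3, 0): 25 + 4 + 12 + 26 = 67
σ = (2, 3, 0, 1): 25 + 30 + (-3) + 24 = 76
σ = (2, 3, 1, 0): 25 + 30 + 23 + 26 = 104
σ = (3, 0, 1, 2): 7 + 18 + 23 + 14 = 62
σ = (3, 0, 2, 1): 7 + 18 + (-5) + 24 = 44
σ = (3, 1, 0, 2): 7 + 4 + (-3) + 14 = 22
σ = (3, 1, 2, 0): 7 + 4 + (-5) + 26 = 32
σ = (3, 2, 0, 1): 7 + (-4) + (-3) + 24 = 24
σ = (3, 2, 1, 0): 7 + (-4) + 23 + 26 = 52
Optimal value attained by: σ = (2, 3, 1, 0).
Answer: det⊕(W) = 104; verdict: NONSINGULAR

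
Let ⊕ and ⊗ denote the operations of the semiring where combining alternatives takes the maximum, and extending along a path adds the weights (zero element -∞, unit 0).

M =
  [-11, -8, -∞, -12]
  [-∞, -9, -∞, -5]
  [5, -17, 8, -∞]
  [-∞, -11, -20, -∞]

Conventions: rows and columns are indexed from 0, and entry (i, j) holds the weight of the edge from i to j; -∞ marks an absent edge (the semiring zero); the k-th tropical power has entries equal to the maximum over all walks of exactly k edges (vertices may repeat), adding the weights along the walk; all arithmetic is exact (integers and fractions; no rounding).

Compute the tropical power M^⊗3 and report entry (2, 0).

M^⊗2:
  [-22, -17, -32, -13]
  [-∞, -16, -25, -14]
  [13, -3, 16, -7]
  [-15, -20, -12, -16]
M^⊗3:
  [-27, -24, -24, -22]
  [-20, -25, -17, -21]
  [21, 5, 24, 1]
  [-7, -23, -4, -25]
Key observation: the optimum is the walk 2->2->2->0, with weight 8 + 8 + 5 = 21.
Optimal value attained by: walk 2->2->2->0.
Answer: (M^⊗3)[2][0] = 21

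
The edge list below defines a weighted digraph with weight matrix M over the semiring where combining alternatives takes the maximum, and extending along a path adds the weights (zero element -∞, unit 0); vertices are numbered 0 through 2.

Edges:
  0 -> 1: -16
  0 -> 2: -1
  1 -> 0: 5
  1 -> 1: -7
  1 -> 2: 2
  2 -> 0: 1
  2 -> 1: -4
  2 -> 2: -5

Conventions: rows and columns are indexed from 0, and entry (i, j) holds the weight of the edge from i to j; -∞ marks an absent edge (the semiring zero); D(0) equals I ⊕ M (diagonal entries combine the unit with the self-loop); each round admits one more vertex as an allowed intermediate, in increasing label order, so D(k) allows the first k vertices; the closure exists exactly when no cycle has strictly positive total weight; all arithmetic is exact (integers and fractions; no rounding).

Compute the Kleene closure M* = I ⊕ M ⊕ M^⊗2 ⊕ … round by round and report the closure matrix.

D(0):
  [0, -16, -1]
  [5, 0, 2]
  [1, -4, 0]
D(1):
  [0, -16, -1]
  [5, 0, 4]
  [1, -4, 0]
D(2):
  [0, -16, -1]
  [5, 0, 4]
  [1, -4, 0]
D(3):
  [0, -5, -1]
  [5, 0, 4]
  [1, -4, 0]
Answer: M* = [[0, -5, -1], [5, 0, 4], [1, -4, 0]]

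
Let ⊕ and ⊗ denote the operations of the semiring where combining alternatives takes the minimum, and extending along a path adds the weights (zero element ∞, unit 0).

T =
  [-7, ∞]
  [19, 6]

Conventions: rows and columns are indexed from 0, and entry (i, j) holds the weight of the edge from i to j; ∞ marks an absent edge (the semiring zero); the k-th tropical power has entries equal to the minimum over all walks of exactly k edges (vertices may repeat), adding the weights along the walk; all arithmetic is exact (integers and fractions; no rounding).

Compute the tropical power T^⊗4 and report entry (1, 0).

T^⊗2:
  [-14, ∞]
  [12, 12]
T^⊗3:
  [-21, ∞]
  [5, 18]
T^⊗4:
  [-28, ∞]
  [-2, 24]
Key observation: the optimum is the walk 1->0->0->0->0, with weight 19 + (-7) + (-7) + (-7) = -2.
Optimal value attained by: walk 1->0->0->0->0.
Answer: (T^⊗4)[1][0] = -2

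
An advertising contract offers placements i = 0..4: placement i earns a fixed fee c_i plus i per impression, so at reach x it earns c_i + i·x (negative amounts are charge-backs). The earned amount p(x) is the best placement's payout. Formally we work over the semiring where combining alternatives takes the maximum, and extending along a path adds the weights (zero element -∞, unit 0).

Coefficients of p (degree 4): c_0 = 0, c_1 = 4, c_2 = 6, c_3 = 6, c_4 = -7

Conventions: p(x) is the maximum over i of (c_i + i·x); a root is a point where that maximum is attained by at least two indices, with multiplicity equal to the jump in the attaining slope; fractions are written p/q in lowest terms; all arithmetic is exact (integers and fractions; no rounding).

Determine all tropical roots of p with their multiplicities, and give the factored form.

hull edge (i=0, c=0) to (i=1, c=4): slope 4, span 1
hull edge (i=1, c=4) to (i=2, c=6): slope 2, span 1
hull edge (i=2, c=6) to (i=3, c=6): slope 0, span 1
hull edge (i=3, c=6) to (i=4, c=-7): slope -13, span 1
Factored form: p(x) = -7 ⊗ (x ⊕ (-4)) ⊗ (x ⊕ (-2)) ⊗ (x ⊕ 0) ⊗ (x ⊕ 13)
Answer: roots = -4 (mult 1), -2 (mult 1), 0 (mult 1), 13 (mult 1)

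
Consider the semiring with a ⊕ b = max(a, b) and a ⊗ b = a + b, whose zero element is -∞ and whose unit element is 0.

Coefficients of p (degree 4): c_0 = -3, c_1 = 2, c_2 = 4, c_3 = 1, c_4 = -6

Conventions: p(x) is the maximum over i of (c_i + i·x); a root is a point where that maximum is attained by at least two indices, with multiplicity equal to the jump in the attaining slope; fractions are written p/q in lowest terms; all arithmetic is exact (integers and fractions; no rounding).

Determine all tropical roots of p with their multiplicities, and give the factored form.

hull edge (i=0, c=-3) to (i=1, c=2): slope 5, span 1
hull edge (i=1, c=2) to (i=2, c=4): slope 2, span 1
hull edge (i=2, c=4) to (i=3, c=1): slope -3, span 1
hull edge (i=3, c=1) to (i=4, c=-6): slope -7, span 1
Factored form: p(x) = -6 ⊗ (x ⊕ (-5)) ⊗ (x ⊕ (-2)) ⊗ (x ⊕ 3) ⊗ (x ⊕ 7)
Answer: roots = -5 (mult 1), -2 (mult 1), 3 (mult 1), 7 (mult 1)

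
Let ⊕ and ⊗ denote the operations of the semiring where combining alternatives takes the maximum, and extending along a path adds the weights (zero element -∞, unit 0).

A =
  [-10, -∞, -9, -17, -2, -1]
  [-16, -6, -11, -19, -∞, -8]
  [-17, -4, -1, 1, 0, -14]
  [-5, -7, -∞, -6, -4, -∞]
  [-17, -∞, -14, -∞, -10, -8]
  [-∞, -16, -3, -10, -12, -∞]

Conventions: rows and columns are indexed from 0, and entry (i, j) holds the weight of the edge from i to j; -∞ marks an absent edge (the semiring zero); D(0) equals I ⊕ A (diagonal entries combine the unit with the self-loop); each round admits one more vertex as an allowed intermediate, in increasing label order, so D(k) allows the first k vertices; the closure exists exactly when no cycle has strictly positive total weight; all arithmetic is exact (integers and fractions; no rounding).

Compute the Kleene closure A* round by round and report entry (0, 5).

D(0):
  [0, -∞, -9, -17, -2, -1]
  [-16, 0, -11, -19, -∞, -8]
  [-17, -4, 0, 1, 0, -14]
  [-5, -7, -∞, 0, -4, -∞]
  [-17, -∞, -14, -∞, 0, -8]
  [-∞, -16, -3, -10, -12, 0]
D(1):
  [0, -∞, -9, -17, -2, -1]
  [-16, 0, -11, -19, -18, -8]
  [-17, -4, 0, 1, 0, -14]
  [-5, -7, -14, 0, -4, -6]
  [-17, -∞, -14, -34, 0, -8]
  [-∞, -16, -3, -10, -12, 0]
D(2):
  [0, -∞, -9, -17, -2, -1]
  [-16, 0, -11, -19, -18, -8]
  [-17, -4, 0, 1, 0, -12]
  [-5, -7, -14, 0, -4, -6]
  [-17, -∞, -14, -34, 0, -8]
  [-32, -16, -3, -10, -12, 0]
D(3):
  [0, -13, -9, -8, -2, -1]
  [-16, 0, -11, -10, -11, -8]
  [-17, -4, 0, 1, 0, -12]
  [-5, -7, -14, 0, -4, -6]
  [-17, -18, -14, -13, 0, -8]
  [-20, -7, -3, -2, -3, 0]
D(4):
  [0, -13, -9, -8, -2, -1]
  [-15, 0, -11, -10, -11, -8]
  [-4, -4, 0, 1, 0, -5]
  [-5, -7, -14, 0, -4, -6]
  [-17, -18, -14, -13, 0, -8]
  [-7, -7, -3, -2, -3, 0]
D(5):
  [0, -13, -9, -8, -2, -1]
  [-15, 0, -11, -10, -11, -8]
  [-4, -4, 0, 1, 0, -5]
  [-5, -7, -14, 0, -4, -6]
  [-17, -18, -14, -13, 0, -8]
  [-7, -7, -3, -2, -3, 0]
D(6):
  [0, -8, -4, -3, -2, -1]
  [-15, 0, -11, -10, -11, -8]
  [-4, -4, 0, 1, 0, -5]
  [-5, -7, -9, 0, -4, -6]
  [-15, -15, -11, -10, 0, -8]
  [-7, -7, -3, -2, -3, 0]
Answer: A*[0][5] = -1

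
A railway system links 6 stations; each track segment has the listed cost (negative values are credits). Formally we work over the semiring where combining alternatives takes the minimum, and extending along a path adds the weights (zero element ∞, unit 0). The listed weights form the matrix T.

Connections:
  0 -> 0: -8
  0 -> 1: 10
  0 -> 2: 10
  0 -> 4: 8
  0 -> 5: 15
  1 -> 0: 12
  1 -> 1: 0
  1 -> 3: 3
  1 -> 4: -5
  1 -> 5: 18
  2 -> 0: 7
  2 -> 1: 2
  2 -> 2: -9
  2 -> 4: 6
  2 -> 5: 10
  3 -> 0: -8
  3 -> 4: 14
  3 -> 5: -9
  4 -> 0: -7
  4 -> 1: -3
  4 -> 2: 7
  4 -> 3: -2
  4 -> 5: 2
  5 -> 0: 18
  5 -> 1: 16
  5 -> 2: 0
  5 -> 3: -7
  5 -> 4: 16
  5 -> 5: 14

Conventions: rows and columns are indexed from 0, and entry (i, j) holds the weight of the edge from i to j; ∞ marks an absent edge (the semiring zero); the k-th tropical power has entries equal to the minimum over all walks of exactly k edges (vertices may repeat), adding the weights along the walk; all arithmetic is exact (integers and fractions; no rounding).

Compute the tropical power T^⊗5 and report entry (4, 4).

T^⊗2:
  [-16, 2, 1, 6, 0, 7]
  [-12, -8, 2, -7, -5, -6]
  [-2, -7, -18, 3, -3, 1]
  [-16, 2, -9, -16, 0, 5]
  [-15, -3, -2, -5, -8, -11]
  [-15, 2, -9, 7, 6, -16]
T^⊗3:
  [-24, -6, -8, -2, -8, -3]
  [-20, -8, -7, -13, -13, -16]
  [-11, -16, -27, -6, -12, -8]
  [-24, -7, -18, -2, -8, -25]
  [-23, -11, -11, -18, -8, -14]
  [-23, -7, -18, -23, -7, -2]
T^⊗4:
  [-32, -14, -17, -10, -16, -11]
  [-28, -16, -16, -23, -13, -22]
  [-20, -25, -36, -15, -21, -17]
  [-32, -16, -27, -32, -16, -11]
  [-31, -13, -20, -21, -16, -27]
  [-31, -16, -27, -9, -15, -32]
T^⊗5:
  [-40, -22, -26, -18, -24, -19]
  [-36, -18, -25, -29, -21, -32]
  [-29, -34, -45, -24, -30, -26]
  [-40, -25, -36, -18, -24, -41]
  [-39, -21, -29, -34, -23, -30]
  [-39, -25, -36, -39, -23, -18]
Key observation: the optimum is the walk 4->0->0->0->0->4, with weight (-7) + (-8) + (-8) + (-8) + 8 = -23.
Optimal value attained by: walk 4->0->0->0->0->4.
Answer: (T^⊗5)[4][4] = -23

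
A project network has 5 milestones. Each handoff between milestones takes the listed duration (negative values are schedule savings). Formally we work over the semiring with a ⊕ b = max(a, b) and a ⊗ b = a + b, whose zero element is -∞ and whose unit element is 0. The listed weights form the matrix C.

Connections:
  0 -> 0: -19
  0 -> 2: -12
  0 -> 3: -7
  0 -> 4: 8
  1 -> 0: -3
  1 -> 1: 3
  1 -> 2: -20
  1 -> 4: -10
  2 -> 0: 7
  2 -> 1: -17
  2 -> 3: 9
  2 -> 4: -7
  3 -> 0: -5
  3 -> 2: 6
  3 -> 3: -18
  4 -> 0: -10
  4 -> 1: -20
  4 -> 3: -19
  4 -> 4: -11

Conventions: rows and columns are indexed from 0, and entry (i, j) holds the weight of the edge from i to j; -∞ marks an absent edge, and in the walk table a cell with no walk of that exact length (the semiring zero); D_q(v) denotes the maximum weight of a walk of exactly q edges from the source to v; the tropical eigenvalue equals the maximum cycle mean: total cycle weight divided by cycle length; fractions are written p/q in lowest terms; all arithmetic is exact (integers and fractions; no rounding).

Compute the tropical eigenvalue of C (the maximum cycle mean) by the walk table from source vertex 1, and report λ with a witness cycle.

q=0: [-∞, 0, -∞, -∞, -∞]
q=1: [-3, 3, -20, -∞, -10]
q=2: [0, 6, -15, -10, 5]
q=3: [3, 9, -4, -6, 8]
q=4: [6, 12, 0, 5, 11]
q=5: [9, 15, 11, 9, 14]
Optimal cycle mean attained by: cycle 2->3->2, total 9 + 6, length 2.
Answer: λ = 15/2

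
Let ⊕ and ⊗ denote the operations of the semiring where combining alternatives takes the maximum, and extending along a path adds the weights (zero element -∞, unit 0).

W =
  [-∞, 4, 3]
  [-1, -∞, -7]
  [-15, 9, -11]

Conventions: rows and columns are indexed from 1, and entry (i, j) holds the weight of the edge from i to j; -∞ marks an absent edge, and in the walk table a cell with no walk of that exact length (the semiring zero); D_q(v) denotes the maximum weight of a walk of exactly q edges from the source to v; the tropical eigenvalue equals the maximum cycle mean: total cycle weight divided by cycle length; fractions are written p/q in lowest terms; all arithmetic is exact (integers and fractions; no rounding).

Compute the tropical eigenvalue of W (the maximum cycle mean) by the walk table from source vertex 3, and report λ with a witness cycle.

q=0: [-∞, -∞, 0]
q=1: [-15, 9, -11]
q=2: [8, -2, 2]
q=3: [-3, 12, 11]
Optimal cycle mean attained by: cycle 1->3->2->1, total 3 + 9 + (-1), length 3.
Answer: λ = 11/3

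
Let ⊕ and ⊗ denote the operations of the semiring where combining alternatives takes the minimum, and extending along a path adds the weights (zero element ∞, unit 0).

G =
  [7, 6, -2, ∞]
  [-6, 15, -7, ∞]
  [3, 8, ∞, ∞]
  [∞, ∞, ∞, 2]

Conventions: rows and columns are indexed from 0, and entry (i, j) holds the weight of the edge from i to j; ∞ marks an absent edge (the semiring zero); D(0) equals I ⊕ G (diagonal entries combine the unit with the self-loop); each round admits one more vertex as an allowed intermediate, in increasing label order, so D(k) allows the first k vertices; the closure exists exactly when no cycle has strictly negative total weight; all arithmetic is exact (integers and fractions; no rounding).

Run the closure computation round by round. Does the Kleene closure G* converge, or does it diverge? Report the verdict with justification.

D(0):
  [0, 6, -2, ∞]
  [-6, 0, -7, ∞]
  [3, 8, 0, ∞]
  [∞, ∞, ∞, 0]
D(1):
  [0, 6, -2, ∞]
  [-6, 0, -8, ∞]
  [3, 8, 0, ∞]
  [∞, ∞, ∞, 0]
D(2):
  [0, 6, -2, ∞]
  [-6, 0, -8, ∞]
  [2, 8, 0, ∞]
  [∞, ∞, ∞, 0]
D(3):
  [0, 6, -2, ∞]
  [-6, 0, -8, ∞]
  [2, 8, 0, ∞]
  [∞, ∞, ∞, 0]
D(4):
  [0, 6, -2, ∞]
  [-6, 0, -8, ∞]
  [2, 8, 0, ∞]
  [∞, ∞, ∞, 0]
Key observation: every diagonal entry stays at the unit through all rounds, so no improving cycle exists.
Answer: CONVERGES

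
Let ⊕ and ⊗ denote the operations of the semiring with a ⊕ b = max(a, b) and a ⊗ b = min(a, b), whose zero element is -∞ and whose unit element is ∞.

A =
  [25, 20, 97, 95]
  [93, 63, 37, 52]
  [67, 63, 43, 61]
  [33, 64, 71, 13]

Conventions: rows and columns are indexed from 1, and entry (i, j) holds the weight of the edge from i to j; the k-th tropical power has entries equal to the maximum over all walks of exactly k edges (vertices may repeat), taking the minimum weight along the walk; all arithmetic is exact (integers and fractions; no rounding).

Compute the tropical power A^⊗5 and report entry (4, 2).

A^⊗2:
  [67, 64, 71, 61]
  [63, 63, 93, 93]
  [63, 63, 67, 67]
  [67, 63, 43, 61]
A^⊗3:
  [67, 63, 67, 67]
  [67, 64, 71, 63]
  [67, 64, 67, 63]
  [63, 63, 67, 67]
A^⊗4:
  [67, 64, 67, 67]
  [67, 63, 67, 67]
  [67, 63, 67, 67]
  [67, 64, 67, 63]
A^⊗5:
  [67, 64, 67, 67]
  [67, 64, 67, 67]
  [67, 64, 67, 67]
  [67, 63, 67, 67]
Key observation: the optimum is the walk 4->2->1->3->2->2, with weight 64 min 93 min 97 min 63 min 63 = 63.
Optimal value attained by: walk 4->2->1->3->2->2.
Answer: (A^⊗5)[4][2] = 63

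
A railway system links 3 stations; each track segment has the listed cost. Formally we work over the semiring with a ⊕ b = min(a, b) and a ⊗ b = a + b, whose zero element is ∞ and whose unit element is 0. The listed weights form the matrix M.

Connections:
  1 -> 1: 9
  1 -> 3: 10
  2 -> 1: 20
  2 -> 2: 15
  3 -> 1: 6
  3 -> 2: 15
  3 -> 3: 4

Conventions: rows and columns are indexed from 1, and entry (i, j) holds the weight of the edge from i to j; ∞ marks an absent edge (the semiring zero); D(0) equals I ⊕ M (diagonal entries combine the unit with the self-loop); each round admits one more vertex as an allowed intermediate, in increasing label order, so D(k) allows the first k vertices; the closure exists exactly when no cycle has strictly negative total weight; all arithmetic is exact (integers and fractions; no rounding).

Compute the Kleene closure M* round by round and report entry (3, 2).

D(0):
  [0, ∞, 10]
  [20, 0, ∞]
  [6, 15, 0]
D(1):
  [0, ∞, 10]
  [20, 0, 30]
  [6, 15, 0]
D(2):
  [0, ∞, 10]
  [20, 0, 30]
  [6, 15, 0]
D(3):
  [0, 25, 10]
  [20, 0, 30]
  [6, 15, 0]
Answer: M*[3][2] = 15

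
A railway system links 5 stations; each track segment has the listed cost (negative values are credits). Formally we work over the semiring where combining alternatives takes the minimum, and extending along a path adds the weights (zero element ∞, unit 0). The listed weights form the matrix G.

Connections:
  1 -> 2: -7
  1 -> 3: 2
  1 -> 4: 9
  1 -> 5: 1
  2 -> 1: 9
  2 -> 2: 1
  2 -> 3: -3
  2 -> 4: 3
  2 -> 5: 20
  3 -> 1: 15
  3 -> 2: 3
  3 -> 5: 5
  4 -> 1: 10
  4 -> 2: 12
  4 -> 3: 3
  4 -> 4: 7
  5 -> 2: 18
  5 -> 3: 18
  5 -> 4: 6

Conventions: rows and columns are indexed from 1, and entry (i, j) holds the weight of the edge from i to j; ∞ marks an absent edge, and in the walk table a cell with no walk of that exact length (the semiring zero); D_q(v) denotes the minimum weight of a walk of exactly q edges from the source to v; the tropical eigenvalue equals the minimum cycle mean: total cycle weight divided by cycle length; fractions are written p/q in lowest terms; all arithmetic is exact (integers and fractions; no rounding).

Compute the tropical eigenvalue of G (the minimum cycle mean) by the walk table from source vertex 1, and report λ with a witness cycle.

q=0: [0, ∞, ∞, ∞, ∞]
q=1: [∞, -7, 2, 9, 1]
q=2: [2, -6, -10, -4, 7]
q=3: [3, -7, -9, -3, -5]
q=4: [2, -6, -10, -4, -4]
q=5: [3, -7, -9, -3, -5]
Optimal cycle mean attained by: cycle 2->3->2, total (-3) + 3, length 2.
Answer: λ = 0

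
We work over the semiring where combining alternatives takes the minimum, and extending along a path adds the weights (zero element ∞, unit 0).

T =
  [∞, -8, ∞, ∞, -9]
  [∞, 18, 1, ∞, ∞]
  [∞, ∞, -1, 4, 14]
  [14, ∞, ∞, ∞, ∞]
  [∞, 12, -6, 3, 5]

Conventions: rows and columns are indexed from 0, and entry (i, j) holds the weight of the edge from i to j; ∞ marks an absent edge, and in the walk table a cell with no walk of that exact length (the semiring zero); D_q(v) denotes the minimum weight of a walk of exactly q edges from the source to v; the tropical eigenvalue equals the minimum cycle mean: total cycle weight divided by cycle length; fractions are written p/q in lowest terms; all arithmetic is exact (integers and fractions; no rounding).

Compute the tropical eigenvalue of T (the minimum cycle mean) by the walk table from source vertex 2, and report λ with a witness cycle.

q=0: [∞, ∞, 0, ∞, ∞]
q=1: [∞, ∞, -1, 4, 14]
q=2: [18, 26, -2, 3, 13]
q=3: [17, 10, -3, 2, 9]
q=4: [16, 9, -4, 1, 8]
q=5: [15, 8, -5, 0, 7]
Optimal cycle mean attained by: cycle 2->2, total (-1), length 1.
Answer: λ = -1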